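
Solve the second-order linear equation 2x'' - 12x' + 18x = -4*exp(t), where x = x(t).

Divide through by 2: x'' - 6x' + 9x = -2*exp(t).
Characteristic equation r² - 6r + 9 = 0 has discriminant (-6)² - 4·(9) = 0, so r = 3 is a repeated root.
Hence x_h = (C1 + C2*t)*exp(3*t).
Try x_p = A*exp(t). Substituting into the equation and dividing by exp(t) gives A = -1/2, so x_p = -exp(t)/2.

x = -exp(t)/2 + C1*exp(3*t) + C2*t*exp(3*t)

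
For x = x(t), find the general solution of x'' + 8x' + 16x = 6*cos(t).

Characteristic equation r² + 8r + 16 = 0 has discriminant (8)² - 4·(16) = 0, so r = -4 is a repeated root.
Hence x_h = (C1 + C2*t)*exp(-4*t).
Try x_p = A*cos(t) + B*sin(t). Substituting and equating the coefficients of cos(t) and sin(t) gives A = 90/289, B = 48/289, so x_p = 48*sin(t)/289 + 90*cos(t)/289.

x = 48*sin(t)/289 + 90*cos(t)/289 + C1*exp(-4*t) + C2*t*exp(-4*t)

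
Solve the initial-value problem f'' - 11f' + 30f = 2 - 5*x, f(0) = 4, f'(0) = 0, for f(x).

f = 1/180 - 713*exp(6*x)/36 - x/6 + 119*exp(5*x)/5

Characteristic equation r² - 11r + 30 = 0 factors as (r - 6)(r - 5) = 0, so r = 6, 5.
Hence f_h = C1*exp(6*x) + C2*exp(5*x).
For the particular solution try f_p = A0 + A1*x. Substituting and matching coefficients of each power of x gives A0 = 1/180, A1 = -1/6, so f_p = 1/180 - x/6.
General solution: f = 1/180 - x/6 + C1*exp(6*x) + C2*exp(5*x).
Apply the initial conditions: f(0) = 1/180 + C1 + C2 = 4 and f'(0) = -1/6 + 5*C2 + 6*C1 = 0. Solving gives C1 = -713/36, C2 = 119/5.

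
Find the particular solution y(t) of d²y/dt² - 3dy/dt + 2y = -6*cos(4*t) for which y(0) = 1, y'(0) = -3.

Characteristic equation r² - 3r + 2 = 0 factors as (r - 2)(r - 1) = 0, so r = 2, 1.
Hence y_h = C1*exp(2*t) + C2*exp(t).
Try y_p = A*cos(4*t) + B*sin(4*t). Substituting and equating the coefficients of cos(4t) and sin(4t) gives A = 21/85, B = 18/85, so y_p = 18*sin(4*t)/85 + 21*cos(4*t)/85.
General solution: y = 18*sin(4*t)/85 + 21*cos(4*t)/85 + C1*exp(2*t) + C2*exp(t).
Apply the initial conditions: y(0) = 21/85 + C1 + C2 = 1 and y'(0) = 72/85 + C2 + 2*C1 = -3. Solving gives C1 = -23/5, C2 = 91/17.

y = -23*exp(2*t)/5 + 18*sin(4*t)/85 + 21*cos(4*t)/85 + 91*exp(t)/17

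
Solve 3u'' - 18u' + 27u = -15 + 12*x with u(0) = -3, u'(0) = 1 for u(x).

u = -7/27 - 74*exp(3*x)/27 + 4*x/9 + 79*x*exp(3*x)/9

Divide through by 3: u'' - 6u' + 9u = -5 + 4*x.
Characteristic equation r² - 6r + 9 = 0 has discriminant (-6)² - 4·(9) = 0, so r = 3 is a repeated root.
Hence u_h = (C1 + C2*x)*exp(3*x).
For the particular solution try u_p = A0 + A1*x. Substituting and matching coefficients of each power of x gives A0 = -7/27, A1 = 4/9, so u_p = -7/27 + 4*x/9.
General solution: u = -7/27 + 4*x/9 + C1*exp(3*x) + C2*x*exp(3*x).
Apply the initial conditions: u(0) = -7/27 + C1 = -3 and u'(0) = 4/9 + C2 + 3*C1 = 1. Solving gives C1 = -74/27, C2 = 79/9.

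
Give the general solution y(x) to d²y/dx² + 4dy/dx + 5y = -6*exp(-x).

y = -3*exp(-x) + C1*cos(x)*exp(-2*x) + C2*exp(-2*x)*sin(x)

Characteristic equation r² + 4r + 5 = 0 has discriminant (4)² - 4·(5) = -4 < 0, so r = -2 ± i.
Hence y_h = C1*cos(x)*exp(-2*x) + C2*exp(-2*x)*sin(x).
Try y_p = A*exp(-x). Substituting into the equation and dividing by exp(-x) gives A = -3, so y_p = -3*exp(-x).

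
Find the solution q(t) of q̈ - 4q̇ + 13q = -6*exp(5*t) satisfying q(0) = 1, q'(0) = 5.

q = -exp(5*t)/3 + 4*cos(3*t)*exp(2*t)/3 + 4*exp(2*t)*sin(3*t)/3

Characteristic equation r² - 4r + 13 = 0 has discriminant (-4)² - 4·(13) = -36 < 0, so r = 2 ± 3i.
Hence q_h = C1*cos(3*t)*exp(2*t) + C2*exp(2*t)*sin(3*t).
Try q_p = A*exp(5*t). Substituting into the equation and dividing by exp(5*t) gives A = -1/3, so q_p = -exp(5*t)/3.
General solution: q = -exp(5*t)/3 + C1*cos(3*t)*exp(2*t) + C2*exp(2*t)*sin(3*t).
Apply the initial conditions: q(0) = -1/3 + C1 = 1 and q'(0) = -5/3 + 2*C1 + 3*C2 = 5. Solving gives C1 = 4/3, C2 = 4/3.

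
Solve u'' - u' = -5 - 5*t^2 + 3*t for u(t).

u = C2 + 12*t + 5*t**3/3 + 7*t**2/2 + C1*exp(t)

Characteristic equation r² - r = 0 factors as (r - 1)r = 0, so r = 1, 0.
Hence u_h = C1*exp(t) + C2.
Since 0 is a characteristic root (multiplicity 1), multiply the polynomial trial by t: try u_p = t*(A0 + A1*t + A2*t^2). Substituting and matching coefficients of each power of t gives A0 = 12, A1 = 7/2, A2 = 5/3, so u_p = 12*t + 5*t^3/3 + 7*t^2/2.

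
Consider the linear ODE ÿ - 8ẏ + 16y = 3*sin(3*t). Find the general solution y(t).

y = 21*sin(3*t)/625 + 72*cos(3*t)/625 + C1*exp(4*t) + C2*t*exp(4*t)

Characteristic equation r² - 8r + 16 = 0 has discriminant (-8)² - 4·(16) = 0, so r = 4 is a repeated root.
Hence y_h = (C1 + C2*t)*exp(4*t).
Try y_p = A*cos(3*t) + B*sin(3*t). Substituting and equating the coefficients of cos(3t) and sin(3t) gives A = 72/625, B = 21/625, so y_p = 21*sin(3*t)/625 + 72*cos(3*t)/625.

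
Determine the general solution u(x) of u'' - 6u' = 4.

Characteristic equation r² - 6r = 0 factors as (r - 6)r = 0, so r = 6, 0.
Hence u_h = C1*exp(6*x) + C2.
Since 1 solves the homogeneous equation (r = 0 is a root of multiplicity 1), multiply the trial by x. Try u_p = A*x. Substituting into the equation and dividing by 1 gives A = -2/3, so u_p = -2*x/3.

u = C2 - 2*x/3 + C1*exp(6*x)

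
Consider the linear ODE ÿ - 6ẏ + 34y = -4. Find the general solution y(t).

Characteristic equation r² - 6r + 34 = 0 has discriminant (-6)² - 4·(34) = -100 < 0, so r = 3 ± 5i.
Hence y_h = C1*cos(5*t)*exp(3*t) + C2*exp(3*t)*sin(5*t).
For the particular solution try y_p = A0. Substituting and matching coefficients of each power of t gives A0 = -2/17, so y_p = -2/17.

y = -2/17 + C1*cos(5*t)*exp(3*t) + C2*exp(3*t)*sin(5*t)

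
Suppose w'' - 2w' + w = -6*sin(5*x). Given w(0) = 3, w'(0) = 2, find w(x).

w = -15*cos(5*x)/169 + 36*sin(5*x)/169 + 522*exp(x)/169 - 28*x*exp(x)/13

Characteristic equation r² - 2r + 1 = 0 has discriminant (-2)² - 4·(1) = 0, so r = 1 is a repeated root.
Hence w_h = (C1 + C2*x)*exp(x).
Try w_p = A*cos(5*x) + B*sin(5*x). Substituting and equating the coefficients of cos(5x) and sin(5x) gives A = -15/169, B = 36/169, so w_p = -15*cos(5*x)/169 + 36*sin(5*x)/169.
General solution: w = -15*cos(5*x)/169 + 36*sin(5*x)/169 + C1*exp(x) + C2*x*exp(x).
Apply the initial conditions: w(0) = -15/169 + C1 = 3 and w'(0) = 180/169 + C1 + C2 = 2. Solving gives C1 = 522/169, C2 = -28/13.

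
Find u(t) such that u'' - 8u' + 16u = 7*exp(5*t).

u = 7*exp(5*t) + C1*exp(4*t) + C2*t*exp(4*t)

Characteristic equation r² - 8r + 16 = 0 has discriminant (-8)² - 4·(16) = 0, so r = 4 is a repeated root.
Hence u_h = (C1 + C2*t)*exp(4*t).
Try u_p = A*exp(5*t). Substituting into the equation and dividing by exp(5*t) gives A = 7, so u_p = 7*exp(5*t).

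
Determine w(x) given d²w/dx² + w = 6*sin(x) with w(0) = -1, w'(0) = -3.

w = -cos(x) - 3*x*cos(x)

Characteristic equation r² + 1 = 0 has discriminant (0)² - 4·(1) = -4 < 0, so r = ± i.
Hence w_h = C1*cos(x) + C2*sin(x).
Since ±1i are characteristic roots, multiply the trial by x. Try w_p = x*(A*cos(x) + B*sin(x)). Substituting and equating the coefficients of cos(x) and sin(x) gives A = -3, B = 0, so w_p = -3*x*cos(x).
General solution: w = C1*cos(x) + C2*sin(x) - 3*x*cos(x).
Apply the initial conditions: w(0) = C1 = -1 and w'(0) = -3 + C2 = -3. Solving gives C1 = -1, C2 = 0.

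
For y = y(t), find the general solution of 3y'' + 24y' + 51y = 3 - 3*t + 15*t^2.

Divide through by 3: y'' + 8y' + 17y = 1 - t + 5*t^2.
Characteristic equation r² + 8r + 17 = 0 has discriminant (8)² - 4·(17) = -4 < 0, so r = -4 ± i.
Hence y_h = C1*cos(t)*exp(-4*t) + C2*exp(-4*t)*sin(t).
For the particular solution try y_p = A0 + A1*t + A2*t^2. Substituting and matching coefficients of each power of t gives A0 = 895/4913, A1 = -97/289, A2 = 5/17, so y_p = 895/4913 - 97*t/289 + 5*t^2/17.

y = 895/4913 - 97*t/289 + 5*t**2/17 + C1*cos(t)*exp(-4*t) + C2*exp(-4*t)*sin(t)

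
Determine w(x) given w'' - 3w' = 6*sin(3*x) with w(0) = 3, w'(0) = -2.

w = 3 - exp(3*x)/3 - sin(3*x)/3 + cos(3*x)/3

Characteristic equation r² - 3r = 0 factors as (r - 3)r = 0, so r = 3, 0.
Hence w_h = C1*exp(3*x) + C2.
Try w_p = A*cos(3*x) + B*sin(3*x). Substituting and equating the coefficients of cos(3x) and sin(3x) gives A = 1/3, B = -1/3, so w_p = -sin(3*x)/3 + cos(3*x)/3.
General solution: w = C2 - sin(3*x)/3 + cos(3*x)/3 + C1*exp(3*x).
Apply the initial conditions: w(0) = 1/3 + C1 + C2 = 3 and w'(0) = -1 + 3*C1 = -2. Solving gives C1 = -1/3, C2 = 3.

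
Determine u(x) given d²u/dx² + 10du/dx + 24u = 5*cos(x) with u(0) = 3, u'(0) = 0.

Characteristic equation r² + 10r + 24 = 0 factors as (r + 6)(r + 4) = 0, so r = -6, -4.
Hence u_h = C1*exp(-6*x) + C2*exp(-4*x).
Try u_p = A*cos(x) + B*sin(x). Substituting and equating the coefficients of cos(x) and sin(x) gives A = 115/629, B = 50/629, so u_p = 50*sin(x)/629 + 115*cos(x)/629.
General solution: u = 50*sin(x)/629 + 115*cos(x)/629 + C1*exp(-6*x) + C2*exp(-4*x).
Apply the initial conditions: u(0) = 115/629 + C1 + C2 = 3 and u'(0) = 50/629 - 6*C1 - 4*C2 = 0. Solving gives C1 = -207/37, C2 = 143/17.

u = -207*exp(-6*x)/37 + 50*sin(x)/629 + 115*cos(x)/629 + 143*exp(-4*x)/17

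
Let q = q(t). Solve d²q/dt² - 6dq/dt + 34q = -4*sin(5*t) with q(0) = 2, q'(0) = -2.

Characteristic equation r² - 6r + 34 = 0 has discriminant (-6)² - 4·(34) = -100 < 0, so r = 3 ± 5i.
Hence q_h = C1*cos(5*t)*exp(3*t) + C2*exp(3*t)*sin(5*t).
Try q_p = A*cos(5*t) + B*sin(5*t). Substituting and equating the coefficients of cos(5t) and sin(5t) gives A = -40/327, B = -4/109, so q_p = -40*cos(5*t)/327 - 4*sin(5*t)/109.
General solution: q = -40*cos(5*t)/327 - 4*sin(5*t)/109 + C1*cos(5*t)*exp(3*t) + C2*exp(3*t)*sin(5*t).
Apply the initial conditions: q(0) = -40/327 + C1 = 2 and q'(0) = -20/109 + 3*C1 + 5*C2 = -2. Solving gives C1 = 694/327, C2 = -892/545.

q = -40*cos(5*t)/327 - 4*sin(5*t)/109 - 892*exp(3*t)*sin(5*t)/545 + 694*cos(5*t)*exp(3*t)/327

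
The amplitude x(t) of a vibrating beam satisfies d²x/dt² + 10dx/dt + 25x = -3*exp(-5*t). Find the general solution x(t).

Characteristic equation r² + 10r + 25 = 0 has discriminant (10)² - 4·(25) = 0, so r = -5 is a repeated root.
Hence x_h = (C1 + C2*t)*exp(-5*t).
Since exp(-5*t) solves the homogeneous equation (r = -5 is a root of multiplicity 2), multiply the trial by t^2. Try x_p = A*t^2*exp(-5*t). Substituting into the equation and dividing by exp(-5*t) gives A = -3/2, so x_p = -3*t^2*exp(-5*t)/2.

x = C1*exp(-5*t) - 3*t**2*exp(-5*t)/2 + C2*t*exp(-5*t)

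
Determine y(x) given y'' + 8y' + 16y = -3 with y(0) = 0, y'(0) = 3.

Characteristic equation r² + 8r + 16 = 0 has discriminant (8)² - 4·(16) = 0, so r = -4 is a repeated root.
Hence y_h = (C1 + C2*x)*exp(-4*x).
For the particular solution try y_p = A0. Substituting and matching coefficients of each power of x gives A0 = -3/16, so y_p = -3/16.
General solution: y = -3/16 + C1*exp(-4*x) + C2*x*exp(-4*x).
Apply the initial conditions: y(0) = -3/16 + C1 = 0 and y'(0) = C2 - 4*C1 = 3. Solving gives C1 = 3/16, C2 = 15/4.

y = -3/16 + 3*exp(-4*x)/16 + 15*x*exp(-4*x)/4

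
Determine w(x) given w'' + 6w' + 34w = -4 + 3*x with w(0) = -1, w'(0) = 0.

Characteristic equation r² + 6r + 34 = 0 has discriminant (6)² - 4·(34) = -100 < 0, so r = -3 ± 5i.
Hence w_h = C1*cos(5*x)*exp(-3*x) + C2*exp(-3*x)*sin(5*x).
For the particular solution try w_p = A0 + A1*x. Substituting and matching coefficients of each power of x gives A0 = -77/578, A1 = 3/34, so w_p = -77/578 + 3*x/34.
General solution: w = -77/578 + 3*x/34 + C1*cos(5*x)*exp(-3*x) + C2*exp(-3*x)*sin(5*x).
Apply the initial conditions: w(0) = -77/578 + C1 = -1 and w'(0) = 3/34 - 3*C1 + 5*C2 = 0. Solving gives C1 = -501/578, C2 = -777/1445.

w = -77/578 + 3*x/34 - 777*exp(-3*x)*sin(5*x)/1445 - 501*cos(5*x)*exp(-3*x)/578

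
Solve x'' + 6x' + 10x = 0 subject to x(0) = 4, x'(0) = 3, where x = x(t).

Characteristic equation r² + 6r + 10 = 0 has discriminant (6)² - 4·(10) = -4 < 0, so r = -3 ± i.
Hence x_h = C1*cos(t)*exp(-3*t) + C2*exp(-3*t)*sin(t).
Apply the initial conditions: x(0) = C1 = 4 and x'(0) = C2 - 3*C1 = 3. Solving gives C1 = 4, C2 = 15.

x = 4*cos(t)*exp(-3*t) + 15*exp(-3*t)*sin(t)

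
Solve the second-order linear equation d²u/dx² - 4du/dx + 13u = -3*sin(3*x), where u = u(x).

u = -9*cos(3*x)/40 - 3*sin(3*x)/40 + C1*cos(3*x)*exp(2*x) + C2*exp(2*x)*sin(3*x)

Characteristic equation r² - 4r + 13 = 0 has discriminant (-4)² - 4·(13) = -36 < 0, so r = 2 ± 3i.
Hence u_h = C1*cos(3*x)*exp(2*x) + C2*exp(2*x)*sin(3*x).
Try u_p = A*cos(3*x) + B*sin(3*x). Substituting and equating the coefficients of cos(3x) and sin(3x) gives A = -9/40, B = -3/40, so u_p = -9*cos(3*x)/40 - 3*sin(3*x)/40.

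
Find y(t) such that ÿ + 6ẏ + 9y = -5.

y = -5/9 + C1*exp(-3*t) + C2*t*exp(-3*t)

Characteristic equation r² + 6r + 9 = 0 has discriminant (6)² - 4·(9) = 0, so r = -3 is a repeated root.
Hence y_h = (C1 + C2*t)*exp(-3*t).
For the particular solution try y_p = A0. Substituting and matching coefficients of each power of t gives A0 = -5/9, so y_p = -5/9.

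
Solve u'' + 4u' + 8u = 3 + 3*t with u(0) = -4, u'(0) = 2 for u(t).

u = 3/16 + 3*t/8 - 67*cos(2*t)*exp(-2*t)/16 - 27*exp(-2*t)*sin(2*t)/8

Characteristic equation r² + 4r + 8 = 0 has discriminant (4)² - 4·(8) = -16 < 0, so r = -2 ± 2i.
Hence u_h = C1*cos(2*t)*exp(-2*t) + C2*exp(-2*t)*sin(2*t).
For the particular solution try u_p = A0 + A1*t. Substituting and matching coefficients of each power of t gives A0 = 3/16, A1 = 3/8, so u_p = 3/16 + 3*t/8.
General solution: u = 3/16 + 3*t/8 + C1*cos(2*t)*exp(-2*t) + C2*exp(-2*t)*sin(2*t).
Apply the initial conditions: u(0) = 3/16 + C1 = -4 and u'(0) = 3/8 - 2*C1 + 2*C2 = 2. Solving gives C1 = -67/16, C2 = -27/8.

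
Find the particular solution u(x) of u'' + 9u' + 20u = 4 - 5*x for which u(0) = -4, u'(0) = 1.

Characteristic equation r² + 9r + 20 = 0 factors as (r + 5)(r + 4) = 0, so r = -5, -4.
Hence u_h = C1*exp(-5*x) + C2*exp(-4*x).
For the particular solution try u_p = A0 + A1*x. Substituting and matching coefficients of each power of x gives A0 = 5/16, A1 = -1/4, so u_p = 5/16 - x/4.
General solution: u = 5/16 - x/4 + C1*exp(-5*x) + C2*exp(-4*x).
Apply the initial conditions: u(0) = 5/16 + C1 + C2 = -4 and u'(0) = -1/4 - 5*C1 - 4*C2 = 1. Solving gives C1 = 16, C2 = -325/16.

u = 5/16 + 16*exp(-5*x) - 325*exp(-4*x)/16 - x/4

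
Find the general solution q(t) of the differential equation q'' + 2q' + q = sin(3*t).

Characteristic equation r² + 2r + 1 = 0 has discriminant (2)² - 4·(1) = 0, so r = -1 is a repeated root.
Hence q_h = (C1 + C2*t)*exp(-t).
Try q_p = A*cos(3*t) + B*sin(3*t). Substituting and equating the coefficients of cos(3t) and sin(3t) gives A = -3/50, B = -2/25, so q_p = -3*cos(3*t)/50 - 2*sin(3*t)/25.

q = -3*cos(3*t)/50 - 2*sin(3*t)/25 + C1*exp(-t) + C2*t*exp(-t)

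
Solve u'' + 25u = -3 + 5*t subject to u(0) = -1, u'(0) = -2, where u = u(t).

Characteristic equation r² + 25 = 0 has discriminant (0)² - 4·(25) = -100 < 0, so r = ± 5i.
Hence u_h = C1*cos(5*t) + C2*sin(5*t).
For the particular solution try u_p = A0 + A1*t. Substituting and matching coefficients of each power of t gives A0 = -3/25, A1 = 1/5, so u_p = -3/25 + t/5.
General solution: u = -3/25 + t/5 + C1*cos(5*t) + C2*sin(5*t).
Apply the initial conditions: u(0) = -3/25 + C1 = -1 and u'(0) = 1/5 + 5*C2 = -2. Solving gives C1 = -22/25, C2 = -11/25.

u = -3/25 - 22*cos(5*t)/25 - 11*sin(5*t)/25 + t/5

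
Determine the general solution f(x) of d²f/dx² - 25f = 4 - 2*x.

f = -4/25 + 2*x/25 + C1*exp(5*x) + C2*exp(-5*x)

Characteristic equation r² - 25 = 0 factors as (r - 5)(r + 5) = 0, so r = 5, -5.
Hence f_h = C1*exp(5*x) + C2*exp(-5*x).
For the particular solution try f_p = A0 + A1*x. Substituting and matching coefficients of each power of x gives A0 = -4/25, A1 = 2/25, so f_p = -4/25 + 2*x/25.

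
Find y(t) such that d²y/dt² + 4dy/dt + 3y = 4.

y = 4/3 + C1*exp(-t) + C2*exp(-3*t)

Characteristic equation r² + 4r + 3 = 0 factors as (r + 1)(r + 3) = 0, so r = -1, -3.
Hence y_h = C1*exp(-t) + C2*exp(-3*t).
For the particular solution try y_p = A0. Substituting and matching coefficients of each power of t gives A0 = 4/3, so y_p = 4/3.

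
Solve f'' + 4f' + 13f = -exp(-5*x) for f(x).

f = -exp(-5*x)/18 + C1*cos(3*x)*exp(-2*x) + C2*exp(-2*x)*sin(3*x)

Characteristic equation r² + 4r + 13 = 0 has discriminant (4)² - 4·(13) = -36 < 0, so r = -2 ± 3i.
Hence f_h = C1*cos(3*x)*exp(-2*x) + C2*exp(-2*x)*sin(3*x).
Try f_p = A*exp(-5*x). Substituting into the equation and dividing by exp(-5*x) gives A = -1/18, so f_p = -exp(-5*x)/18.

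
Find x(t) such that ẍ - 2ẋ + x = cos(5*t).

x = -6*cos(5*t)/169 - 5*sin(5*t)/338 + C1*exp(t) + C2*t*exp(t)

Characteristic equation r² - 2r + 1 = 0 has discriminant (-2)² - 4·(1) = 0, so r = 1 is a repeated root.
Hence x_h = (C1 + C2*t)*exp(t).
Try x_p = A*cos(5*t) + B*sin(5*t). Substituting and equating the coefficients of cos(5t) and sin(5t) gives A = -6/169, B = -5/338, so x_p = -6*cos(5*t)/169 - 5*sin(5*t)/338.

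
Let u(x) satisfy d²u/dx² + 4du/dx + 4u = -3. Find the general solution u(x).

Characteristic equation r² + 4r + 4 = 0 has discriminant (4)² - 4·(4) = 0, so r = -2 is a repeated root.
Hence u_h = (C1 + C2*x)*exp(-2*x).
For the particular solution try u_p = A0. Substituting and matching coefficients of each power of x gives A0 = -3/4, so u_p = -3/4.

u = -3/4 + C1*exp(-2*x) + C2*x*exp(-2*x)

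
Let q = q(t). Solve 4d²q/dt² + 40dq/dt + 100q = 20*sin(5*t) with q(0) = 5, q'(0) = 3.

q = -cos(5*t)/10 + 51*exp(-5*t)/10 + 57*t*exp(-5*t)/2

Divide through by 4: q'' + 10q' + 25q = 5*sin(5*t).
Characteristic equation r² + 10r + 25 = 0 has discriminant (10)² - 4·(25) = 0, so r = -5 is a repeated root.
Hence q_h = (C1 + C2*t)*exp(-5*t).
Try q_p = A*cos(5*t) + B*sin(5*t). Substituting and equating the coefficients of cos(5t) and sin(5t) gives A = -1/10, B = 0, so q_p = -cos(5*t)/10.
General solution: q = -cos(5*t)/10 + C1*exp(-5*t) + C2*t*exp(-5*t).
Apply the initial conditions: q(0) = -1/10 + C1 = 5 and q'(0) = C2 - 5*C1 = 3. Solving gives C1 = 51/10, C2 = 57/2.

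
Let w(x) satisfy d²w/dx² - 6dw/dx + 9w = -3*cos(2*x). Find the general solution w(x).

Characteristic equation r² - 6r + 9 = 0 has discriminant (-6)² - 4·(9) = 0, so r = 3 is a repeated root.
Hence w_h = (C1 + C2*x)*exp(3*x).
Try w_p = A*cos(2*x) + B*sin(2*x). Substituting and equating the coefficients of cos(2x) and sin(2x) gives A = -15/169, B = 36/169, so w_p = -15*cos(2*x)/169 + 36*sin(2*x)/169.

w = -15*cos(2*x)/169 + 36*sin(2*x)/169 + C1*exp(3*x) + C2*x*exp(3*x)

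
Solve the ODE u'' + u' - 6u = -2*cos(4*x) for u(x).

Characteristic equation r² + r - 6 = 0 factors as (r - 2)(r + 3) = 0, so r = 2, -3.
Hence u_h = C1*exp(2*x) + C2*exp(-3*x).
Try u_p = A*cos(4*x) + B*sin(4*x). Substituting and equating the coefficients of cos(4x) and sin(4x) gives A = 11/125, B = -2/125, so u_p = -2*sin(4*x)/125 + 11*cos(4*x)/125.

u = -2*sin(4*x)/125 + 11*cos(4*x)/125 + C1*exp(2*x) + C2*exp(-3*x)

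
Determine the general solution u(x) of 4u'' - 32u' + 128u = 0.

u = C1*cos(4*x)*exp(4*x) + C2*exp(4*x)*sin(4*x)

Divide through by 4: u'' - 8u' + 32u = 0.
Characteristic equation r² - 8r + 32 = 0 has discriminant (-8)² - 4·(32) = -64 < 0, so r = 4 ± 4i.
Hence u_h = C1*cos(4*x)*exp(4*x) + C2*exp(4*x)*sin(4*x).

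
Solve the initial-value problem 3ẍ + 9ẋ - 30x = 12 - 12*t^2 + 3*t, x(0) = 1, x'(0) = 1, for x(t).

x = -139/500 + 2*t**2/5 + 7*t/50 + 29*exp(2*t)/28 + 212*exp(-5*t)/875

Divide through by 3: x'' + 3x' - 10x = 4 + t - 4*t^2.
Characteristic equation r² + 3r - 10 = 0 factors as (r - 2)(r + 5) = 0, so r = 2, -5.
Hence x_h = C1*exp(2*t) + C2*exp(-5*t).
For the particular solution try x_p = A0 + A1*t + A2*t^2. Substituting and matching coefficients of each power of t gives A0 = -139/500, A1 = 7/50, A2 = 2/5, so x_p = -139/500 + 2*t^2/5 + 7*t/50.
General solution: x = -139/500 + 2*t^2/5 + 7*t/50 + C1*exp(2*t) + C2*exp(-5*t).
Apply the initial conditions: x(0) = -139/500 + C1 + C2 = 1 and x'(0) = 7/50 - 5*C2 + 2*C1 = 1. Solving gives C1 = 29/28, C2 = 212/875.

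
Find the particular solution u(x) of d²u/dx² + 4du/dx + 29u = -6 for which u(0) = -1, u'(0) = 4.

Characteristic equation r² + 4r + 29 = 0 has discriminant (4)² - 4·(29) = -100 < 0, so r = -2 ± 5i.
Hence u_h = C1*cos(5*x)*exp(-2*x) + C2*exp(-2*x)*sin(5*x).
For the particular solution try u_p = A0. Substituting and matching coefficients of each power of x gives A0 = -6/29, so u_p = -6/29.
General solution: u = -6/29 + C1*cos(5*x)*exp(-2*x) + C2*exp(-2*x)*sin(5*x).
Apply the initial conditions: u(0) = -6/29 + C1 = -1 and u'(0) = -2*C1 + 5*C2 = 4. Solving gives C1 = -23/29, C2 = 14/29.

u = -6/29 - 23*cos(5*x)*exp(-2*x)/29 + 14*exp(-2*x)*sin(5*x)/29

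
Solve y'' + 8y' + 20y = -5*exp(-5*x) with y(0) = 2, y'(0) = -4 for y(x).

Characteristic equation r² + 8r + 20 = 0 has discriminant (8)² - 4·(20) = -16 < 0, so r = -4 ± 2i.
Hence y_h = C1*cos(2*x)*exp(-4*x) + C2*exp(-4*x)*sin(2*x).
Try y_p = A*exp(-5*x). Substituting into the equation and dividing by exp(-5*x) gives A = -1, so y_p = -exp(-5*x).
General solution: y = -exp(-5*x) + C1*cos(2*x)*exp(-4*x) + C2*exp(-4*x)*sin(2*x).
Apply the initial conditions: y(0) = -1 + C1 = 2 and y'(0) = 5 - 4*C1 + 2*C2 = -4. Solving gives C1 = 3, C2 = 3/2.

y = -exp(-5*x) + 3*cos(2*x)*exp(-4*x) + 3*exp(-4*x)*sin(2*x)/2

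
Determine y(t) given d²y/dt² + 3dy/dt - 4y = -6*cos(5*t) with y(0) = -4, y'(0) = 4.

y = -352*exp(-4*t)/205 - 159*exp(t)/65 - 45*sin(5*t)/533 + 87*cos(5*t)/533

Characteristic equation r² + 3r - 4 = 0 factors as (r - 1)(r + 4) = 0, so r = 1, -4.
Hence y_h = C1*exp(t) + C2*exp(-4*t).
Try y_p = A*cos(5*t) + B*sin(5*t). Substituting and equating the coefficients of cos(5t) and sin(5t) gives A = 87/533, B = -45/533, so y_p = -45*sin(5*t)/533 + 87*cos(5*t)/533.
General solution: y = -45*sin(5*t)/533 + 87*cos(5*t)/533 + C1*exp(t) + C2*exp(-4*t).
Apply the initial conditions: y(0) = 87/533 + C1 + C2 = -4 and y'(0) = -225/533 + C1 - 4*C2 = 4. Solving gives C1 = -159/65, C2 = -352/205.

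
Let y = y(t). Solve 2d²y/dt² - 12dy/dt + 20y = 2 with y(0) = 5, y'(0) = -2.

Divide through by 2: y'' - 6y' + 10y = 1.
Characteristic equation r² - 6r + 10 = 0 has discriminant (-6)² - 4·(10) = -4 < 0, so r = 3 ± i.
Hence y_h = C1*cos(t)*exp(3*t) + C2*exp(3*t)*sin(t).
For the particular solution try y_p = A0. Substituting and matching coefficients of each power of t gives A0 = 1/10, so y_p = 1/10.
General solution: y = 1/10 + C1*cos(t)*exp(3*t) + C2*exp(3*t)*sin(t).
Apply the initial conditions: y(0) = 1/10 + C1 = 5 and y'(0) = C2 + 3*C1 = -2. Solving gives C1 = 49/10, C2 = -167/10.

y = 1/10 - 167*exp(3*t)*sin(t)/10 + 49*cos(t)*exp(3*t)/10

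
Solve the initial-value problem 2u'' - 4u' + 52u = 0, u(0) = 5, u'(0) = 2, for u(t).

Divide through by 2: u'' - 2u' + 26u = 0.
Characteristic equation r² - 2r + 26 = 0 has discriminant (-2)² - 4·(26) = -100 < 0, so r = 1 ± 5i.
Hence u_h = C1*cos(5*t)*exp(t) + C2*exp(t)*sin(5*t).
Apply the initial conditions: u(0) = C1 = 5 and u'(0) = C1 + 5*C2 = 2. Solving gives C1 = 5, C2 = -3/5.

u = 5*cos(5*t)*exp(t) - 3*exp(t)*sin(5*t)/5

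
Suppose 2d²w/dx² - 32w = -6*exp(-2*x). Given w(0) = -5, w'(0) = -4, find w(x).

Divide through by 2: w'' - 16w = -3*exp(-2*x).
Characteristic equation r² - 16 = 0 factors as (r - 4)(r + 4) = 0, so r = 4, -4.
Hence w_h = C1*exp(4*x) + C2*exp(-4*x).
Try w_p = A*exp(-2*x). Substituting into the equation and dividing by exp(-2*x) gives A = 1/4, so w_p = exp(-2*x)/4.
General solution: w = exp(-2*x)/4 + C1*exp(4*x) + C2*exp(-4*x).
Apply the initial conditions: w(0) = 1/4 + C1 + C2 = -5 and w'(0) = -1/2 - 4*C2 + 4*C1 = -4. Solving gives C1 = -49/16, C2 = -35/16.

w = -49*exp(4*x)/16 - 35*exp(-4*x)/16 + exp(-2*x)/4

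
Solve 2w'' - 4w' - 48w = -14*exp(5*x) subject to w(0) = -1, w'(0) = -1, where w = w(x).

Divide through by 2: w'' - 2w' - 24w = -7*exp(5*x).
Characteristic equation r² - 2r - 24 = 0 factors as (r + 4)(r - 6) = 0, so r = -4, 6.
Hence w_h = C1*exp(-4*x) + C2*exp(6*x).
Try w_p = A*exp(5*x). Substituting into the equation and dividing by exp(5*x) gives A = 7/9, so w_p = 7*exp(5*x)/9.
General solution: w = 7*exp(5*x)/9 + C1*exp(-4*x) + C2*exp(6*x).
Apply the initial conditions: w(0) = 7/9 + C1 + C2 = -1 and w'(0) = 35/9 - 4*C1 + 6*C2 = -1. Solving gives C1 = -26/45, C2 = -6/5.

w = -26*exp(-4*x)/45 - 6*exp(6*x)/5 + 7*exp(5*x)/9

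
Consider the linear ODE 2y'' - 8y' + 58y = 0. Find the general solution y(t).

Divide through by 2: y'' - 4y' + 29y = 0.
Characteristic equation r² - 4r + 29 = 0 has discriminant (-4)² - 4·(29) = -100 < 0, so r = 2 ± 5i.
Hence y_h = C1*cos(5*t)*exp(2*t) + C2*exp(2*t)*sin(5*t).

y = C1*cos(5*t)*exp(2*t) + C2*exp(2*t)*sin(5*t)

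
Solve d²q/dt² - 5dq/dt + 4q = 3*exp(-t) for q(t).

Characteristic equation r² - 5r + 4 = 0 factors as (r - 4)(r - 1) = 0, so r = 4, 1.
Hence q_h = C1*exp(4*t) + C2*exp(t).
Try q_p = A*exp(-t). Substituting into the equation and dividing by exp(-t) gives A = 3/10, so q_p = 3*exp(-t)/10.

q = 3*exp(-t)/10 + C1*exp(4*t) + C2*exp(t)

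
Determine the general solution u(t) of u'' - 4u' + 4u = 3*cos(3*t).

Characteristic equation r² - 4r + 4 = 0 has discriminant (-4)² - 4·(4) = 0, so r = 2 is a repeated root.
Hence u_h = (C1 + C2*t)*exp(2*t).
Try u_p = A*cos(3*t) + B*sin(3*t). Substituting and equating the coefficients of cos(3t) and sin(3t) gives A = -15/169, B = -36/169, so u_p = -36*sin(3*t)/169 - 15*cos(3*t)/169.

u = -36*sin(3*t)/169 - 15*cos(3*t)/169 + C1*exp(2*t) + C2*t*exp(2*t)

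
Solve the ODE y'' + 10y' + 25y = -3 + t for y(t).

y = -17/125 + t/25 + C1*exp(-5*t) + C2*t*exp(-5*t)

Characteristic equation r² + 10r + 25 = 0 has discriminant (10)² - 4·(25) = 0, so r = -5 is a repeated root.
Hence y_h = (C1 + C2*t)*exp(-5*t).
For the particular solution try y_p = A0 + A1*t. Substituting and matching coefficients of each power of t gives A0 = -17/125, A1 = 1/25, so y_p = -17/125 + t/25.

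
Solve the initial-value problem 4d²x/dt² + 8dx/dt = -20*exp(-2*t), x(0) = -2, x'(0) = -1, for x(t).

Divide through by 4: x'' + 2x' = -5*exp(-2*t).
Characteristic equation r² + 2r = 0 factors as (r + 2)r = 0, so r = -2, 0.
Hence x_h = C1*exp(-2*t) + C2.
Since exp(-2*t) solves the homogeneous equation (r = -2 is a root of multiplicity 1), multiply the trial by t. Try x_p = A*t*exp(-2*t). Substituting into the equation and dividing by exp(-2*t) gives A = 5/2, so x_p = 5*t*exp(-2*t)/2.
General solution: x = C2 + C1*exp(-2*t) + 5*t*exp(-2*t)/2.
Apply the initial conditions: x(0) = C1 + C2 = -2 and x'(0) = 5/2 - 2*C1 = -1. Solving gives C1 = 7/4, C2 = -15/4.

x = -15/4 + 7*exp(-2*t)/4 + 5*t*exp(-2*t)/2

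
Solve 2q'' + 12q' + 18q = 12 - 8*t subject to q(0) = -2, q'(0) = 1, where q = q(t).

Divide through by 2: q'' + 6q' + 9q = 6 - 4*t.
Characteristic equation r² + 6r + 9 = 0 has discriminant (6)² - 4·(9) = 0, so r = -3 is a repeated root.
Hence q_h = (C1 + C2*t)*exp(-3*t).
For the particular solution try q_p = A0 + A1*t. Substituting and matching coefficients of each power of t gives A0 = 26/27, A1 = -4/9, so q_p = 26/27 - 4*t/9.
General solution: q = 26/27 - 4*t/9 + C1*exp(-3*t) + C2*t*exp(-3*t).
Apply the initial conditions: q(0) = 26/27 + C1 = -2 and q'(0) = -4/9 + C2 - 3*C1 = 1. Solving gives C1 = -80/27, C2 = -67/9.

q = 26/27 - 80*exp(-3*t)/27 - 4*t/9 - 67*t*exp(-3*t)/9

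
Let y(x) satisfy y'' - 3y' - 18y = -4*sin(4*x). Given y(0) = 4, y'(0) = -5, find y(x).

y = -12*cos(4*x)/325 + 29*exp(6*x)/39 + 34*sin(4*x)/325 + 247*exp(-3*x)/75

Characteristic equation r² - 3r - 18 = 0 factors as (r - 6)(r + 3) = 0, so r = 6, -3.
Hence y_h = C1*exp(6*x) + C2*exp(-3*x).
Try y_p = A*cos(4*x) + B*sin(4*x). Substituting and equating the coefficients of cos(4x) and sin(4x) gives A = -12/325, B = 34/325, so y_p = -12*cos(4*x)/325 + 34*sin(4*x)/325.
General solution: y = -12*cos(4*x)/325 + 34*sin(4*x)/325 + C1*exp(6*x) + C2*exp(-3*x).
Apply the initial conditions: y(0) = -12/325 + C1 + C2 = 4 and y'(0) = 136/325 - 3*C2 + 6*C1 = -5. Solving gives C1 = 29/39, C2 = 247/75.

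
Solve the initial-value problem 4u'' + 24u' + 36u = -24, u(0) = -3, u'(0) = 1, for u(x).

u = -2/3 - 7*exp(-3*x)/3 - 6*x*exp(-3*x)

Divide through by 4: u'' + 6u' + 9u = -6.
Characteristic equation r² + 6r + 9 = 0 has discriminant (6)² - 4·(9) = 0, so r = -3 is a repeated root.
Hence u_h = (C1 + C2*x)*exp(-3*x).
For the particular solution try u_p = A0. Substituting and matching coefficients of each power of x gives A0 = -2/3, so u_p = -2/3.
General solution: u = -2/3 + C1*exp(-3*x) + C2*x*exp(-3*x).
Apply the initial conditions: u(0) = -2/3 + C1 = -3 and u'(0) = C2 - 3*C1 = 1. Solving gives C1 = -7/3, C2 = -6.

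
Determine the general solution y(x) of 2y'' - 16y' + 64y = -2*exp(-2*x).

y = -exp(-2*x)/52 + C1*cos(4*x)*exp(4*x) + C2*exp(4*x)*sin(4*x)

Divide through by 2: y'' - 8y' + 32y = -exp(-2*x).
Characteristic equation r² - 8r + 32 = 0 has discriminant (-8)² - 4·(32) = -64 < 0, so r = 4 ± 4i.
Hence y_h = C1*cos(4*x)*exp(4*x) + C2*exp(4*x)*sin(4*x).
Try y_p = A*exp(-2*x). Substituting into the equation and dividing by exp(-2*x) gives A = -1/52, so y_p = -exp(-2*x)/52.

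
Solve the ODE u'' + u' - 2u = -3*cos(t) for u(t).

u = -3*sin(t)/10 + 9*cos(t)/10 + C1*exp(t) + C2*exp(-2*t)

Characteristic equation r² + r - 2 = 0 factors as (r - 1)(r + 2) = 0, so r = 1, -2.
Hence u_h = C1*exp(t) + C2*exp(-2*t).
Try u_p = A*cos(t) + B*sin(t). Substituting and equating the coefficients of cos(t) and sin(t) gives A = 9/10, B = -3/10, so u_p = -3*sin(t)/10 + 9*cos(t)/10.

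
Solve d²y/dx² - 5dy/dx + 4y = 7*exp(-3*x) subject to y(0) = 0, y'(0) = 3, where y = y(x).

Characteristic equation r² - 5r + 4 = 0 factors as (r - 4)(r - 1) = 0, so r = 4, 1.
Hence y_h = C1*exp(4*x) + C2*exp(x).
Try y_p = A*exp(-3*x). Substituting into the equation and dividing by exp(-3*x) gives A = 1/4, so y_p = exp(-3*x)/4.
General solution: y = exp(-3*x)/4 + C1*exp(4*x) + C2*exp(x).
Apply the initial conditions: y(0) = 1/4 + C1 + C2 = 0 and y'(0) = -3/4 + C2 + 4*C1 = 3. Solving gives C1 = 4/3, C2 = -19/12.

y = -19*exp(x)/12 + exp(-3*x)/4 + 4*exp(4*x)/3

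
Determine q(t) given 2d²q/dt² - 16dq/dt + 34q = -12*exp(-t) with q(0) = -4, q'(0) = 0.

Divide through by 2: q'' - 8q' + 17q = -6*exp(-t).
Characteristic equation r² - 8r + 17 = 0 has discriminant (-8)² - 4·(17) = -4 < 0, so r = 4 ± i.
Hence q_h = C1*cos(t)*exp(4*t) + C2*exp(4*t)*sin(t).
Try q_p = A*exp(-t). Substituting into the equation and dividing by exp(-t) gives A = -3/13, so q_p = -3*exp(-t)/13.
General solution: q = -3*exp(-t)/13 + C1*cos(t)*exp(4*t) + C2*exp(4*t)*sin(t).
Apply the initial conditions: q(0) = -3/13 + C1 = -4 and q'(0) = 3/13 + C2 + 4*C1 = 0. Solving gives C1 = -49/13, C2 = 193/13.

q = -3*exp(-t)/13 - 49*cos(t)*exp(4*t)/13 + 193*exp(4*t)*sin(t)/13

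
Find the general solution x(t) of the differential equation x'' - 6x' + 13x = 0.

x = C1*cos(2*t)*exp(3*t) + C2*exp(3*t)*sin(2*t)

Characteristic equation r² - 6r + 13 = 0 has discriminant (-6)² - 4·(13) = -16 < 0, so r = 3 ± 2i.
Hence x_h = C1*cos(2*t)*exp(3*t) + C2*exp(3*t)*sin(2*t).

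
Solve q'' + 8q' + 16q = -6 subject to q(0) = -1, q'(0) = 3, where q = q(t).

Characteristic equation r² + 8r + 16 = 0 has discriminant (8)² - 4·(16) = 0, so r = -4 is a repeated root.
Hence q_h = (C1 + C2*t)*exp(-4*t).
For the particular solution try q_p = A0. Substituting and matching coefficients of each power of t gives A0 = -3/8, so q_p = -3/8.
General solution: q = -3/8 + C1*exp(-4*t) + C2*t*exp(-4*t).
Apply the initial conditions: q(0) = -3/8 + C1 = -1 and q'(0) = C2 - 4*C1 = 3. Solving gives C1 = -5/8, C2 = 1/2.

q = -3/8 - 5*exp(-4*t)/8 + t*exp(-4*t)/2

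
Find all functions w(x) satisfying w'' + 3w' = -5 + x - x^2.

Characteristic equation r² + 3r = 0 factors as (r + 3)r = 0, so r = -3, 0.
Hence w_h = C1*exp(-3*x) + C2.
Since 0 is a characteristic root (multiplicity 1), multiply the polynomial trial by x: try w_p = x*(A0 + A1*x + A2*x^2). Substituting and matching coefficients of each power of x gives A0 = -50/27, A1 = 5/18, A2 = -1/9, so w_p = -50*x/27 - x^3/9 + 5*x^2/18.

w = C2 - 50*x/27 - x**3/9 + 5*x**2/18 + C1*exp(-3*x)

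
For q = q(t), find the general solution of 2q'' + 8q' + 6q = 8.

Divide through by 2: q'' + 4q' + 3q = 4.
Characteristic equation r² + 4r + 3 = 0 factors as (r + 3)(r + 1) = 0, so r = -3, -1.
Hence q_h = C1*exp(-3*t) + C2*exp(-t).
For the particular solution try q_p = A0. Substituting and matching coefficients of each power of t gives A0 = 4/3, so q_p = 4/3.

q = 4/3 + C1*exp(-3*t) + C2*exp(-t)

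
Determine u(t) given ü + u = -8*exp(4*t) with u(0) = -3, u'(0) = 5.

u = -43*cos(t)/17 - 8*exp(4*t)/17 + 117*sin(t)/17

Characteristic equation r² + 1 = 0 has discriminant (0)² - 4·(1) = -4 < 0, so r = ± i.
Hence u_h = C1*cos(t) + C2*sin(t).
Try u_p = A*exp(4*t). Substituting into the equation and dividing by exp(4*t) gives A = -8/17, so u_p = -8*exp(4*t)/17.
General solution: u = -8*exp(4*t)/17 + C1*cos(t) + C2*sin(t).
Apply the initial conditions: u(0) = -8/17 + C1 = -3 and u'(0) = -32/17 + C2 = 5. Solving gives C1 = -43/17, C2 = 117/17.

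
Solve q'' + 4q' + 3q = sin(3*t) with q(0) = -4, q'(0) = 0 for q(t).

Characteristic equation r² + 4r + 3 = 0 factors as (r + 1)(r + 3) = 0, so r = -1, -3.
Hence q_h = C1*exp(-t) + C2*exp(-3*t).
Try q_p = A*cos(3*t) + B*sin(3*t). Substituting and equating the coefficients of cos(3t) and sin(3t) gives A = -1/15, B = -1/30, so q_p = -cos(3*t)/15 - sin(3*t)/30.
General solution: q = -cos(3*t)/15 - sin(3*t)/30 + C1*exp(-t) + C2*exp(-3*t).
Apply the initial conditions: q(0) = -1/15 + C1 + C2 = -4 and q'(0) = -1/10 - C1 - 3*C2 = 0. Solving gives C1 = -117/20, C2 = 23/12.

q = -117*exp(-t)/20 - cos(3*t)/15 - sin(3*t)/30 + 23*exp(-3*t)/12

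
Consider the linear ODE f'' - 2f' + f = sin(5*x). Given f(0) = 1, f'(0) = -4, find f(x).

f = -6*sin(5*x)/169 + 5*cos(5*x)/338 + 333*exp(x)/338 - 125*x*exp(x)/26

Characteristic equation r² - 2r + 1 = 0 has discriminant (-2)² - 4·(1) = 0, so r = 1 is a repeated root.
Hence f_h = (C1 + C2*x)*exp(x).
Try f_p = A*cos(5*x) + B*sin(5*x). Substituting and equating the coefficients of cos(5x) and sin(5x) gives A = 5/338, B = -6/169, so f_p = -6*sin(5*x)/169 + 5*cos(5*x)/338.
General solution: f = -6*sin(5*x)/169 + 5*cos(5*x)/338 + C1*exp(x) + C2*x*exp(x).
Apply the initial conditions: f(0) = 5/338 + C1 = 1 and f'(0) = -30/169 + C1 + C2 = -4. Solving gives C1 = 333/338, C2 = -125/26.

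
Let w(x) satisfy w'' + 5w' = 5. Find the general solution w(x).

Characteristic equation r² + 5r = 0 factors as (r + 5)r = 0, so r = -5, 0.
Hence w_h = C1*exp(-5*x) + C2.
Since 0 is a characteristic root (multiplicity 1), multiply the polynomial trial by x: try w_p = A0*x. Substituting and matching coefficients of each power of x gives A0 = 1, so w_p = x.

w = C2 + x + C1*exp(-5*x)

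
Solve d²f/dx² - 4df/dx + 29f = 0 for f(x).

f = C1*cos(5*x)*exp(2*x) + C2*exp(2*x)*sin(5*x)

Characteristic equation r² - 4r + 29 = 0 has discriminant (-4)² - 4·(29) = -100 < 0, so r = 2 ± 5i.
Hence f_h = C1*cos(5*x)*exp(2*x) + C2*exp(2*x)*sin(5*x).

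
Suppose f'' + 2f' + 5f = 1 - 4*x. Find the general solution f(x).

Characteristic equation r² + 2r + 5 = 0 has discriminant (2)² - 4·(5) = -16 < 0, so r = -1 ± 2i.
Hence f_h = C1*cos(2*x)*exp(-x) + C2*exp(-x)*sin(2*x).
For the particular solution try f_p = A0 + A1*x. Substituting and matching coefficients of each power of x gives A0 = 13/25, A1 = -4/5, so f_p = 13/25 - 4*x/5.

f = 13/25 - 4*x/5 + C1*cos(2*x)*exp(-x) + C2*exp(-x)*sin(2*x)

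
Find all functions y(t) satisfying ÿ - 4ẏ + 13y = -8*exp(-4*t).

y = -8*exp(-4*t)/45 + C1*cos(3*t)*exp(2*t) + C2*exp(2*t)*sin(3*t)

Characteristic equation r² - 4r + 13 = 0 has discriminant (-4)² - 4·(13) = -36 < 0, so r = 2 ± 3i.
Hence y_h = C1*cos(3*t)*exp(2*t) + C2*exp(2*t)*sin(3*t).
Try y_p = A*exp(-4*t). Substituting into the equation and dividing by exp(-4*t) gives A = -8/45, so y_p = -8*exp(-4*t)/45.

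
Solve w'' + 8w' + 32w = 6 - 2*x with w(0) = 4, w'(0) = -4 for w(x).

w = 13/64 - x/16 + 45*exp(-4*x)*sin(4*x)/16 + 243*cos(4*x)*exp(-4*x)/64

Characteristic equation r² + 8r + 32 = 0 has discriminant (8)² - 4·(32) = -64 < 0, so r = -4 ± 4i.
Hence w_h = C1*cos(4*x)*exp(-4*x) + C2*exp(-4*x)*sin(4*x).
For the particular solution try w_p = A0 + A1*x. Substituting and matching coefficients of each power of x gives A0 = 13/64, A1 = -1/16, so w_p = 13/64 - x/16.
General solution: w = 13/64 - x/16 + C1*cos(4*x)*exp(-4*x) + C2*exp(-4*x)*sin(4*x).
Apply the initial conditions: w(0) = 13/64 + C1 = 4 and w'(0) = -1/16 - 4*C1 + 4*C2 = -4. Solving gives C1 = 243/64, C2 = 45/16.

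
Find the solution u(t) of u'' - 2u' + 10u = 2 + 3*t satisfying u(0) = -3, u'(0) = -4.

u = 13/50 + 3*t/10 - 163*cos(3*t)*exp(t)/50 - 26*exp(t)*sin(3*t)/75

Characteristic equation r² - 2r + 10 = 0 has discriminant (-2)² - 4·(10) = -36 < 0, so r = 1 ± 3i.
Hence u_h = C1*cos(3*t)*exp(t) + C2*exp(t)*sin(3*t).
For the particular solution try u_p = A0 + A1*t. Substituting and matching coefficients of each power of t gives A0 = 13/50, A1 = 3/10, so u_p = 13/50 + 3*t/10.
General solution: u = 13/50 + 3*t/10 + C1*cos(3*t)*exp(t) + C2*exp(t)*sin(3*t).
Apply the initial conditions: u(0) = 13/50 + C1 = -3 and u'(0) = 3/10 + C1 + 3*C2 = -4. Solving gives C1 = -163/50, C2 = -26/75.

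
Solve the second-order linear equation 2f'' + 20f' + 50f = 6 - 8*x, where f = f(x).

f = 23/125 - 4*x/25 + C1*exp(-5*x) + C2*x*exp(-5*x)

Divide through by 2: f'' + 10f' + 25f = 3 - 4*x.
Characteristic equation r² + 10r + 25 = 0 has discriminant (10)² - 4·(25) = 0, so r = -5 is a repeated root.
Hence f_h = (C1 + C2*x)*exp(-5*x).
For the particular solution try f_p = A0 + A1*x. Substituting and matching coefficients of each power of x gives A0 = 23/125, A1 = -4/25, so f_p = 23/125 - 4*x/25.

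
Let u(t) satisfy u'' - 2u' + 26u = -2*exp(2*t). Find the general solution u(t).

u = -exp(2*t)/13 + C1*cos(5*t)*exp(t) + C2*exp(t)*sin(5*t)

Characteristic equation r² - 2r + 26 = 0 has discriminant (-2)² - 4·(26) = -100 < 0, so r = 1 ± 5i.
Hence u_h = C1*cos(5*t)*exp(t) + C2*exp(t)*sin(5*t).
Try u_p = A*exp(2*t). Substituting into the equation and dividing by exp(2*t) gives A = -1/13, so u_p = -exp(2*t)/13.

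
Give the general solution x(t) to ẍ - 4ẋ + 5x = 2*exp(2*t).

Characteristic equation r² - 4r + 5 = 0 has discriminant (-4)² - 4·(5) = -4 < 0, so r = 2 ± i.
Hence x_h = C1*cos(t)*exp(2*t) + C2*exp(2*t)*sin(t).
Try x_p = A*exp(2*t). Substituting into the equation and dividing by exp(2*t) gives A = 2, so x_p = 2*exp(2*t).

x = 2*exp(2*t) + C1*cos(t)*exp(2*t) + C2*exp(2*t)*sin(t)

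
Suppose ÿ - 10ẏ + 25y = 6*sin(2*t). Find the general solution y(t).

Characteristic equation r² - 10r + 25 = 0 has discriminant (-10)² - 4·(25) = 0, so r = 5 is a repeated root.
Hence y_h = (C1 + C2*t)*exp(5*t).
Try y_p = A*cos(2*t) + B*sin(2*t). Substituting and equating the coefficients of cos(2t) and sin(2t) gives A = 120/841, B = 126/841, so y_p = 120*cos(2*t)/841 + 126*sin(2*t)/841.

y = 120*cos(2*t)/841 + 126*sin(2*t)/841 + C1*exp(5*t) + C2*t*exp(5*t)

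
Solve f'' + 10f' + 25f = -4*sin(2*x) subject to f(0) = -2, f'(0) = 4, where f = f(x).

Characteristic equation r² + 10r + 25 = 0 has discriminant (10)² - 4·(25) = 0, so r = -5 is a repeated root.
Hence f_h = (C1 + C2*x)*exp(-5*x).
Try f_p = A*cos(2*x) + B*sin(2*x). Substituting and equating the coefficients of cos(2x) and sin(2x) gives A = 80/841, B = -84/841, so f_p = -84*sin(2*x)/841 + 80*cos(2*x)/841.
General solution: f = -84*sin(2*x)/841 + 80*cos(2*x)/841 + C1*exp(-5*x) + C2*x*exp(-5*x).
Apply the initial conditions: f(0) = 80/841 + C1 = -2 and f'(0) = -168/841 + C2 - 5*C1 = 4. Solving gives C1 = -1762/841, C2 = -182/29.

f = -1762*exp(-5*x)/841 - 84*sin(2*x)/841 + 80*cos(2*x)/841 - 182*x*exp(-5*x)/29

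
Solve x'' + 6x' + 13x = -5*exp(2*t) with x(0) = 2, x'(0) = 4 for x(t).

x = -5*exp(2*t)/29 + 63*cos(2*t)*exp(-3*t)/29 + 315*exp(-3*t)*sin(2*t)/58

Characteristic equation r² + 6r + 13 = 0 has discriminant (6)² - 4·(13) = -16 < 0, so r = -3 ± 2i.
Hence x_h = C1*cos(2*t)*exp(-3*t) + C2*exp(-3*t)*sin(2*t).
Try x_p = A*exp(2*t). Substituting into the equation and dividing by exp(2*t) gives A = -5/29, so x_p = -5*exp(2*t)/29.
General solution: x = -5*exp(2*t)/29 + C1*cos(2*t)*exp(-3*t) + C2*exp(-3*t)*sin(2*t).
Apply the initial conditions: x(0) = -5/29 + C1 = 2 and x'(0) = -10/29 - 3*C1 + 2*C2 = 4. Solving gives C1 = 63/29, C2 = 315/58.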